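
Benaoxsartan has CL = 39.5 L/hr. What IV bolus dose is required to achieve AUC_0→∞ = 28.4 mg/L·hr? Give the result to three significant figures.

Dose_iv = CL × AUC_0→∞
     = 39.5 × 28.4 = 1121.8 mg

Dose = 1120 mg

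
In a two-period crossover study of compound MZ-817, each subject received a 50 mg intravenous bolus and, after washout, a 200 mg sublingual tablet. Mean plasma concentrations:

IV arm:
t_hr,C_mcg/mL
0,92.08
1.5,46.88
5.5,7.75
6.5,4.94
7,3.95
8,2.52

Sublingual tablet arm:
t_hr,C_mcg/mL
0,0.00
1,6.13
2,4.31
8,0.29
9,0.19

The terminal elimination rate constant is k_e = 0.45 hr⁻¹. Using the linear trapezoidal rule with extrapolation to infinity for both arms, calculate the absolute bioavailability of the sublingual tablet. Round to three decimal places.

F = 0.025

Trapezoidal AUC_0→8 (IV):
  [0→1.5]: (92.08+46.88)/2 × 1.5 = 104.22
  [1.5→5.5]: (46.88+7.75)/2 × 4 = 109.26
  [5.5→6.5]: (7.75+4.94)/2 × 1 = 6.345
  [6.5→7]: (4.94+3.95)/2 × 0.5 = 2.2225
  [7→8]: (3.95+2.52)/2 × 1 = 3.235
  Sum = 225.2825 mcg/mL·hr
IV tail: 2.52/0.45 = 5.600; AUC_iv,0→∞ = 225.2825 + 5.600 = 230.8825 mcg/mL·hr
Trapezoidal AUC_0→9 (sublingual tablet):
  [0→1]: (0.00+6.13)/2 × 1 = 3.065
  [1→2]: (6.13+4.31)/2 × 1 = 5.22
  [2→8]: (4.31+0.29)/2 × 6 = 13.8
  [8→9]: (0.29+0.19)/2 × 1 = 0.24
  Sum = 22.325 mcg/mL·hr
sublingual tablet tail: 0.19/0.45 = 0.422; AUC_ev,0→∞ = 22.325 + 0.422 = 22.747 mcg/mL·hr
F = (AUC_ev/D_ev)/(AUC_iv/D_iv) = (22.747/200)/(230.8825/50) = 0.113735/4.61765 = 0.0246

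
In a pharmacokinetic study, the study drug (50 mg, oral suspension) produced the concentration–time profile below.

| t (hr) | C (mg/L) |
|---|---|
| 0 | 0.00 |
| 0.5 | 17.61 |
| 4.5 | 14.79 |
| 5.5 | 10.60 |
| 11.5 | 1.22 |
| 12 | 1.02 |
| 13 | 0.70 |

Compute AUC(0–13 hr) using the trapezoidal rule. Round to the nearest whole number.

Trapezoidal AUC_0→13:
  [0→0.5]: (0.00+17.61)/2 × 0.5 = 4.4025
  [0.5→4.5]: (17.61+14.79)/2 × 4 = 64.8
  [4.5→5.5]: (14.79+10.60)/2 × 1 = 12.695
  [5.5→11.5]: (10.60+1.22)/2 × 6 = 35.46
  [11.5→12]: (1.22+1.02)/2 × 0.5 = 0.56
  [12→13]: (1.02+0.70)/2 × 1 = 0.86
  Sum = 118.7775 mg/L·hr

AUC = 119 mg/L·hr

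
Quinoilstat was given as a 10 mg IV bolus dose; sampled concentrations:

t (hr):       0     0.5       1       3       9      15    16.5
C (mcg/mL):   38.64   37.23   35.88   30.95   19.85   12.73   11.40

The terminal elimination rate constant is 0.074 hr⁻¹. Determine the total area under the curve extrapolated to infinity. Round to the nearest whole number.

Trapezoidal AUC_0→16.5:
  [0→0.5]: (38.64+37.23)/2 × 0.5 = 18.9675
  [0.5→1]: (37.23+35.88)/2 × 0.5 = 18.2775
  [1→3]: (35.88+30.95)/2 × 2 = 66.83
  [3→9]: (30.95+19.85)/2 × 6 = 152.4
  [9→15]: (19.85+12.73)/2 × 6 = 97.74
  [15→16.5]: (12.73+11.40)/2 × 1.5 = 18.0975
  Sum = 372.3125 mcg/mL·hr
Extrapolated tail: C_last / k_e = 11.40 / 0.074 = 154.054
AUC_0→∞ = 372.3125 + 154.054 = 526.3665 mcg/mL·hr

AUC = 526 mcg/mL·hr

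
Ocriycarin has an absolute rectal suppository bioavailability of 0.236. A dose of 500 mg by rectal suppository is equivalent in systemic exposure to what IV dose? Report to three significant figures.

Systemic exposure from an extravascular dose = F × D_ev, so the equivalent IV dose is F × D_ev.
D_iv = F × D_ev = 0.236 × 500 = 118 mg

D_iv = 118 mg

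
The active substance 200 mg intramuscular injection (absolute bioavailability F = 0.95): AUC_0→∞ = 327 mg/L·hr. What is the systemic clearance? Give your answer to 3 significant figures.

CL = 0.581 L/hr

CL = F × Dose / AUC_0→∞
   = 0.95 × 200 / 327 = 0.58104 L/hr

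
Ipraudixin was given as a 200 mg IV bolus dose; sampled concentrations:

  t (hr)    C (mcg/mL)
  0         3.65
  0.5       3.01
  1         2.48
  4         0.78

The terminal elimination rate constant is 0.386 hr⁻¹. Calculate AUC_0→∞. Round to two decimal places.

AUC = 9.95 mcg/mL·hr

Trapezoidal AUC_0→4:
  [0→0.5]: (3.65+3.01)/2 × 0.5 = 1.665
  [0.5→1]: (3.01+2.48)/2 × 0.5 = 1.3725
  [1→4]: (2.48+0.78)/2 × 3 = 4.89
  Sum = 7.9275 mcg/mL·hr
Extrapolated tail: C_last / k_e = 0.78 / 0.386 = 2.021
AUC_0→∞ = 7.9275 + 2.021 = 9.9485 mcg/mL·hr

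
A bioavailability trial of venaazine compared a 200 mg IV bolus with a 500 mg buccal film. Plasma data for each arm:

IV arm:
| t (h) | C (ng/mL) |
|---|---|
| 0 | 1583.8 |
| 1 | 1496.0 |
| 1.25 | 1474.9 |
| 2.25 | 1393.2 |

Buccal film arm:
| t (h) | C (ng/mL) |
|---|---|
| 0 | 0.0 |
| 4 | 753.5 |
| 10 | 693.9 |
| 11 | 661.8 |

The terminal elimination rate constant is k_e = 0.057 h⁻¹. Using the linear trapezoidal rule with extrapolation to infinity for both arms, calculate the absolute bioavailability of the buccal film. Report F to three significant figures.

F = 0.261

Trapezoidal AUC_0→2.25 (IV):
  [0→1]: (1583.8+1496.0)/2 × 1 = 1539.9
  [1→1.25]: (1496.0+1474.9)/2 × 0.25 = 371.3625
  [1.25→2.25]: (1474.9+1393.2)/2 × 1 = 1434.05
  Sum = 3345.3125 ng/mL·h
IV tail: 1393.2/0.057 = 24442.105; AUC_iv,0→∞ = 3345.3125 + 24442.105 = 27787.4175 ng/mL·h
Trapezoidal AUC_0→11 (buccal film):
  [0→4]: (0.0+753.5)/2 × 4 = 1507.0
  [4→10]: (753.5+693.9)/2 × 6 = 4342.2
  [10→11]: (693.9+661.8)/2 × 1 = 677.85
  Sum = 6527.05 ng/mL·h
buccal film tail: 661.8/0.057 = 11610.526; AUC_ev,0→∞ = 6527.05 + 11610.526 = 18137.576 ng/mL·h
F = (AUC_ev/D_ev)/(AUC_iv/D_iv) = (18137.576/500)/(27787.4175/200) = 36.275152/138.937 = 0.2611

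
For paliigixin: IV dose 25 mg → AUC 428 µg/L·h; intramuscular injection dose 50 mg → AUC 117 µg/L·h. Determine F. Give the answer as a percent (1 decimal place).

F = 13.7%

F = (AUC_ev / D_ev) / (AUC_iv / D_iv)
  = (117/50) / (428/25)
  = 2.34 / 17.12 = 0.1367
  = 13.67%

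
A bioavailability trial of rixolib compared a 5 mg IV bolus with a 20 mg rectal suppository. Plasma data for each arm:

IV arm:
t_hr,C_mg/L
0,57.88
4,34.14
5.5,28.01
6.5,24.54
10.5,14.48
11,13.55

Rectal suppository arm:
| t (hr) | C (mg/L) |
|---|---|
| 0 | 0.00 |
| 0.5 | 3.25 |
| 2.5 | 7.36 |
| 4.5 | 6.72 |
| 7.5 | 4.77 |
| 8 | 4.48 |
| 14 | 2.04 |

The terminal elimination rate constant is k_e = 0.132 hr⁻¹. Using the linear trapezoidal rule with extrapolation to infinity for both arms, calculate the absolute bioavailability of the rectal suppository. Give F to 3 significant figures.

F = 0.0450

Trapezoidal AUC_0→11 (IV):
  [0→4]: (57.88+34.14)/2 × 4 = 184.04
  [4→5.5]: (34.14+28.01)/2 × 1.5 = 46.6125
  [5.5→6.5]: (28.01+24.54)/2 × 1 = 26.275
  [6.5→10.5]: (24.54+14.48)/2 × 4 = 78.04
  [10.5→11]: (14.48+13.55)/2 × 0.5 = 7.0075
  Sum = 341.975 mg/L·hr
IV tail: 13.55/0.132 = 102.652; AUC_iv,0→∞ = 341.975 + 102.652 = 444.627 mg/L·hr
Trapezoidal AUC_0→14 (rectal suppository):
  [0→0.5]: (0.00+3.25)/2 × 0.5 = 0.8125
  [0.5→2.5]: (3.25+7.36)/2 × 2 = 10.61
  [2.5→4.5]: (7.36+6.72)/2 × 2 = 14.08
  [4.5→7.5]: (6.72+4.77)/2 × 3 = 17.235
  [7.5→8]: (4.77+4.48)/2 × 0.5 = 2.3125
  [8→14]: (4.48+2.04)/2 × 6 = 19.56
  Sum = 64.61 mg/L·hr
rectal suppository tail: 2.04/0.132 = 15.455; AUC_ev,0→∞ = 64.61 + 15.455 = 80.065 mg/L·hr
F = (AUC_ev/D_ev)/(AUC_iv/D_iv) = (80.065/20)/(444.627/5) = 4.00325/88.9254 = 0.0450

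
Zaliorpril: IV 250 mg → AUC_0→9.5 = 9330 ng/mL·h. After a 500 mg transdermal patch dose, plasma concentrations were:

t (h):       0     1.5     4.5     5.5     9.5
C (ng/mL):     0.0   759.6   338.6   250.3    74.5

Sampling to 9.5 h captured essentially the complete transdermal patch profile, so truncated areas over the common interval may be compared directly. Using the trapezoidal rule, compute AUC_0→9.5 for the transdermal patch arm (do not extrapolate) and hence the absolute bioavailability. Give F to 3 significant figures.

F = 0.169

Trapezoidal AUC_0→9.5 (transdermal patch):
  [0→1.5]: (0.0+759.6)/2 × 1.5 = 569.7
  [1.5→4.5]: (759.6+338.6)/2 × 3 = 1647.3
  [4.5→5.5]: (338.6+250.3)/2 × 1 = 294.45
  [5.5→9.5]: (250.3+74.5)/2 × 4 = 649.6
  Sum = 3161.05 ng/mL·h
F = (AUC_ev/D_ev)/(AUC_iv/D_iv) = (3161.05/500)/(9330/250) = 6.3221/37.32 = 0.1694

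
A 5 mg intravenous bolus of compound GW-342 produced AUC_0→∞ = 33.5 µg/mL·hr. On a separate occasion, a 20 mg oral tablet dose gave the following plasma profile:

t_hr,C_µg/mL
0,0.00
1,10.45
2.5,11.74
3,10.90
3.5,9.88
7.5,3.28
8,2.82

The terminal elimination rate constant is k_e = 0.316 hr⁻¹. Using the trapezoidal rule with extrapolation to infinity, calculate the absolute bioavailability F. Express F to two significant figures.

Trapezoidal AUC_0→8 (oral tablet):
  [0→1]: (0.00+10.45)/2 × 1 = 5.225
  [1→2.5]: (10.45+11.74)/2 × 1.5 = 16.6425
  [2.5→3]: (11.74+10.90)/2 × 0.5 = 5.66
  [3→3.5]: (10.90+9.88)/2 × 0.5 = 5.195
  [3.5→7.5]: (9.88+3.28)/2 × 4 = 26.32
  [7.5→8]: (3.28+2.82)/2 × 0.5 = 1.525
  Sum = 60.5675 µg/mL·hr
Tail: C_last/k_e = 2.82/0.316 = 8.924
AUC_0→∞ (oral tablet) = 60.5675 + 8.924 = 69.4915 µg/mL·hr
F = (AUC_ev/D_ev)/(AUC_iv/D_iv) = (69.4915/20)/(33.5/5) = 3.474575/6.7 = 0.5186

F = 0.52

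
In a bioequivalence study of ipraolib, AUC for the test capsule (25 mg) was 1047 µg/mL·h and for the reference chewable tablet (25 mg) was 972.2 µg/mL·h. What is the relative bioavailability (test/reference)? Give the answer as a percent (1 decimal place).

F_rel = 107.7%

F_rel = (AUC_test/D_test) / (AUC_ref/D_ref)
      = (1047/25) / (972.2/25)
      = 41.88 / 38.888 = 1.0769 = 107.69%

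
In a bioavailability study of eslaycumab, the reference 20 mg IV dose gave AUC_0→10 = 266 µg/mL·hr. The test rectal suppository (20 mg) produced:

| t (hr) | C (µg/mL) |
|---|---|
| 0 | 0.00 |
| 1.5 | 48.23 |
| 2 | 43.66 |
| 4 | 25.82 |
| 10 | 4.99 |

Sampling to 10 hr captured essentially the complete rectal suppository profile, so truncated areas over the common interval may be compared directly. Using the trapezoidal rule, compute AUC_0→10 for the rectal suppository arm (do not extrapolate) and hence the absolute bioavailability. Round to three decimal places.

F = 0.831

Trapezoidal AUC_0→10 (rectal suppository):
  [0→1.5]: (0.00+48.23)/2 × 1.5 = 36.1725
  [1.5→2]: (48.23+43.66)/2 × 0.5 = 22.9725
  [2→4]: (43.66+25.82)/2 × 2 = 69.48
  [4→10]: (25.82+4.99)/2 × 6 = 92.43
  Sum = 221.055 µg/mL·hr
F = (AUC_ev/D_ev)/(AUC_iv/D_iv) = (221.055/20)/(266/20) = 11.05275/13.3 = 0.8310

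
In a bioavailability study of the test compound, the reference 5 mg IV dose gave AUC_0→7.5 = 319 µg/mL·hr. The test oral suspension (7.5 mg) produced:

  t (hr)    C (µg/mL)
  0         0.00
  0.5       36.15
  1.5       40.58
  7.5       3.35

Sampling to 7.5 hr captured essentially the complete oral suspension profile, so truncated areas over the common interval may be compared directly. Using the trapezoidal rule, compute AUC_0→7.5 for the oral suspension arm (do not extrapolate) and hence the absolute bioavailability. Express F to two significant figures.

F = 0.37

Trapezoidal AUC_0→7.5 (oral suspension):
  [0→0.5]: (0.00+36.15)/2 × 0.5 = 9.0375
  [0.5→1.5]: (36.15+40.58)/2 × 1 = 38.365
  [1.5→7.5]: (40.58+3.35)/2 × 6 = 131.79
  Sum = 179.1925 µg/mL·hr
F = (AUC_ev/D_ev)/(AUC_iv/D_iv) = (179.1925/7.5)/(319/5) = 23.8923/63.8 = 0.3745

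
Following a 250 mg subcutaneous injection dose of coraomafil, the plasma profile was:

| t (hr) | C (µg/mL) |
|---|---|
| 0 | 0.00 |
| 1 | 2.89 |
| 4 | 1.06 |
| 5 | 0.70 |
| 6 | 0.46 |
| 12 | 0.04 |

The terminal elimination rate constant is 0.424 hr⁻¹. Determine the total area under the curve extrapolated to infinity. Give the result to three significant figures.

Trapezoidal AUC_0→12:
  [0→1]: (0.00+2.89)/2 × 1 = 1.445
  [1→4]: (2.89+1.06)/2 × 3 = 5.925
  [4→5]: (1.06+0.70)/2 × 1 = 0.88
  [5→6]: (0.70+0.46)/2 × 1 = 0.58
  [6→12]: (0.46+0.04)/2 × 6 = 1.5
  Sum = 10.33 µg/mL·hr
Extrapolated tail: C_last / k_e = 0.04 / 0.424 = 0.094
AUC_0→∞ = 10.33 + 0.094 = 10.424 µg/mL·hr

AUC = 10.4 µg/mL·hr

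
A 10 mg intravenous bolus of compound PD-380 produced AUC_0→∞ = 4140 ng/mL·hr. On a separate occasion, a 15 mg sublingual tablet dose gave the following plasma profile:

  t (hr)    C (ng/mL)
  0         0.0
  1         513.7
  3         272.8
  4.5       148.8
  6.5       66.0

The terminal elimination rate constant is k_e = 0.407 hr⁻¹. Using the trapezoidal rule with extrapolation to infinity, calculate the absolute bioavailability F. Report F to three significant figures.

F = 0.280

Trapezoidal AUC_0→6.5 (sublingual tablet):
  [0→1]: (0.0+513.7)/2 × 1 = 256.85
  [1→3]: (513.7+272.8)/2 × 2 = 786.5
  [3→4.5]: (272.8+148.8)/2 × 1.5 = 316.2
  [4.5→6.5]: (148.8+66.0)/2 × 2 = 214.8
  Sum = 1574.35 ng/mL·hr
Tail: C_last/k_e = 66.0/0.407 = 162.162
AUC_0→∞ (sublingual tablet) = 1574.35 + 162.162 = 1736.512 ng/mL·hr
F = (AUC_ev/D_ev)/(AUC_iv/D_iv) = (1736.512/15)/(4140/10) = 115.767/414 = 0.2796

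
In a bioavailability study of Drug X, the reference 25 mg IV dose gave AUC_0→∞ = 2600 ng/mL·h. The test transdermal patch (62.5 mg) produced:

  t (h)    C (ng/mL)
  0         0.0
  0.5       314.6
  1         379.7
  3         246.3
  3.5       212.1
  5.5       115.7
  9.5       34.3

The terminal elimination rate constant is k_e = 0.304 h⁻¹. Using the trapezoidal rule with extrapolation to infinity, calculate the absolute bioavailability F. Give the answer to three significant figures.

F = 0.267

Trapezoidal AUC_0→9.5 (transdermal patch):
  [0→0.5]: (0.0+314.6)/2 × 0.5 = 78.65
  [0.5→1]: (314.6+379.7)/2 × 0.5 = 173.575
  [1→3]: (379.7+246.3)/2 × 2 = 626.0
  [3→3.5]: (246.3+212.1)/2 × 0.5 = 114.6
  [3.5→5.5]: (212.1+115.7)/2 × 2 = 327.8
  [5.5→9.5]: (115.7+34.3)/2 × 4 = 300.0
  Sum = 1620.625 ng/mL·h
Tail: C_last/k_e = 34.3/0.304 = 112.829
AUC_0→∞ (transdermal patch) = 1620.625 + 112.829 = 1733.454 ng/mL·h
F = (AUC_ev/D_ev)/(AUC_iv/D_iv) = (1733.454/62.5)/(2600/25) = 27.735264/104 = 0.2667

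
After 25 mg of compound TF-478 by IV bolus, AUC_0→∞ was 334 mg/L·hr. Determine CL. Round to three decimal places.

CL = Dose_iv / AUC_0→∞
   = 25 / 334 = 0.0748503 L/hr

CL = 0.075 L/hr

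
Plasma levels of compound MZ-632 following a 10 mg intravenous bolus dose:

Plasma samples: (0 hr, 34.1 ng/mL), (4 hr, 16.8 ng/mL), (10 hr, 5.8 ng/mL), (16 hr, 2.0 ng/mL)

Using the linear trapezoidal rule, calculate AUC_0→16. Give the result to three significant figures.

Trapezoidal AUC_0→16:
  [0→4]: (34.1+16.8)/2 × 4 = 101.8
  [4→10]: (16.8+5.8)/2 × 6 = 67.8
  [10→16]: (5.8+2.0)/2 × 6 = 23.4
  Sum = 193.0 ng/mL·hr

AUC = 193 ng/mL·hr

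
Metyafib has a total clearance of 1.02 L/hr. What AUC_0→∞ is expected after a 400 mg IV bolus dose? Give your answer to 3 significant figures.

AUC_0→∞ = Dose_iv / CL
        = 400 / 1.02 = 392.157 mg/L·hr

AUC = 392 mg/L·hr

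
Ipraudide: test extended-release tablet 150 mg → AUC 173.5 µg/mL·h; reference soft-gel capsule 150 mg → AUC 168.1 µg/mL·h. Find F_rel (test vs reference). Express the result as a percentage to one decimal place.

F_rel = (AUC_test/D_test) / (AUC_ref/D_ref)
      = (173.5/150) / (168.1/150)
      = 1.15667 / 1.12067 = 1.0321 = 103.21%

F_rel = 103.2%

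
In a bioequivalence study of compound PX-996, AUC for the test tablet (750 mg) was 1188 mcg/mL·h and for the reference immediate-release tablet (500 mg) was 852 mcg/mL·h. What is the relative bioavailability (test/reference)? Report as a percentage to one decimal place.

F_rel = (AUC_test/D_test) / (AUC_ref/D_ref)
      = (1188/750) / (852/500)
      = 1.584 / 1.704 = 0.9296 = 92.96%

F_rel = 93.0%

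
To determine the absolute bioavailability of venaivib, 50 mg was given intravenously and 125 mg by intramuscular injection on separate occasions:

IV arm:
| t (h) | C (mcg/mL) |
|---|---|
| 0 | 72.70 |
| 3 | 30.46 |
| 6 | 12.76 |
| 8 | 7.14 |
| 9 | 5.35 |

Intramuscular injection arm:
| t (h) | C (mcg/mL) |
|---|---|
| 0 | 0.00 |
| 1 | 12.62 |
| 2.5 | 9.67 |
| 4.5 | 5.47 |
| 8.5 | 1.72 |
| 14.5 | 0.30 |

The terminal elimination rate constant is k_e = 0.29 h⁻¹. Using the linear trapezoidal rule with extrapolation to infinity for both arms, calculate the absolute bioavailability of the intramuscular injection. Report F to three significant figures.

F = 0.0903

Trapezoidal AUC_0→9 (IV):
  [0→3]: (72.70+30.46)/2 × 3 = 154.74
  [3→6]: (30.46+12.76)/2 × 3 = 64.83
  [6→8]: (12.76+7.14)/2 × 2 = 19.9
  [8→9]: (7.14+5.35)/2 × 1 = 6.245
  Sum = 245.715 mcg/mL·h
IV tail: 5.35/0.29 = 18.448; AUC_iv,0→∞ = 245.715 + 18.448 = 264.163 mcg/mL·h
Trapezoidal AUC_0→14.5 (intramuscular injection):
  [0→1]: (0.00+12.62)/2 × 1 = 6.31
  [1→2.5]: (12.62+9.67)/2 × 1.5 = 16.7175
  [2.5→4.5]: (9.67+5.47)/2 × 2 = 15.14
  [4.5→8.5]: (5.47+1.72)/2 × 4 = 14.38
  [8.5→14.5]: (1.72+0.30)/2 × 6 = 6.06
  Sum = 58.6075 mcg/mL·h
intramuscular injection tail: 0.30/0.29 = 1.034; AUC_ev,0→∞ = 58.6075 + 1.034 = 59.6415 mcg/mL·h
F = (AUC_ev/D_ev)/(AUC_iv/D_iv) = (59.6415/125)/(264.163/50) = 0.477132/5.28326 = 0.0903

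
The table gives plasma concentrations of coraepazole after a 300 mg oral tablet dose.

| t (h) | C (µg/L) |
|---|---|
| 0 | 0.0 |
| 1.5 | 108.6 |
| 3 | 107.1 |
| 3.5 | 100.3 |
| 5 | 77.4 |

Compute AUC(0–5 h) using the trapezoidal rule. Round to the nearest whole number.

Trapezoidal AUC_0→5:
  [0→1.5]: (0.0+108.6)/2 × 1.5 = 81.45
  [1.5→3]: (108.6+107.1)/2 × 1.5 = 161.775
  [3→3.5]: (107.1+100.3)/2 × 0.5 = 51.85
  [3.5→5]: (100.3+77.4)/2 × 1.5 = 133.275
  Sum = 428.35 µg/L·h

AUC = 428 µg/L·h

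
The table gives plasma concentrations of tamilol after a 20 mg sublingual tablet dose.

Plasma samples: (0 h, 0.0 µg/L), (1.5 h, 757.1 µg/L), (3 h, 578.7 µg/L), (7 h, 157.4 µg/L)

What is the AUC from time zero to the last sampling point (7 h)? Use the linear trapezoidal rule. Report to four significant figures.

AUC = 3042 µg/L·h

Trapezoidal AUC_0→7:
  [0→1.5]: (0.0+757.1)/2 × 1.5 = 567.825
  [1.5→3]: (757.1+578.7)/2 × 1.5 = 1001.85
  [3→7]: (578.7+157.4)/2 × 4 = 1472.2
  Sum = 3041.875 µg/L·h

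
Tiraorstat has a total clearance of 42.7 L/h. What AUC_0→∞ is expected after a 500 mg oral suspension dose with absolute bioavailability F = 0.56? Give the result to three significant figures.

AUC = 6.56 mg/L·h

AUC_0→∞ = F × Dose / CL
        = 0.56 × 500 / 42.7 = 6.55738 mg/L·h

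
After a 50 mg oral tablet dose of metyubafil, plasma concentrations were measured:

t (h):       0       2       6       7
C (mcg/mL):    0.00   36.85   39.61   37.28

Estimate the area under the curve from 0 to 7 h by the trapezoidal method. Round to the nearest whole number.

Trapezoidal AUC_0→7:
  [0→2]: (0.00+36.85)/2 × 2 = 36.85
  [2→6]: (36.85+39.61)/2 × 4 = 152.92
  [6→7]: (39.61+37.28)/2 × 1 = 38.445
  Sum = 228.215 mcg/mL·h

AUC = 228 mcg/mL·h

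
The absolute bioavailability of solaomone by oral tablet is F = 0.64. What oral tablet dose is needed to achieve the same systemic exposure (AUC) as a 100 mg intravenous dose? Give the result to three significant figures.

D_oral = 156 mg

For equal systemic exposure: F × D_ev = D_iv
D_ev = D_iv / F = 100 / 0.64 = 156.25 mg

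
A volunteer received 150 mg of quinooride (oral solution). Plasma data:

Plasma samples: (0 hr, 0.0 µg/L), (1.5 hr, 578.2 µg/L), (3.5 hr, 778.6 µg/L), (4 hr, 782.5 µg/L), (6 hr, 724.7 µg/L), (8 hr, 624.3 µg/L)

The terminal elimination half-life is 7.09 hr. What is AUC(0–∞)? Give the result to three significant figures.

Trapezoidal AUC_0→8:
  [0→1.5]: (0.0+578.2)/2 × 1.5 = 433.65
  [1.5→3.5]: (578.2+778.6)/2 × 2 = 1356.8
  [3.5→4]: (778.6+782.5)/2 × 0.5 = 390.275
  [4→6]: (782.5+724.7)/2 × 2 = 1507.2
  [6→8]: (724.7+624.3)/2 × 2 = 1349.0
  Sum = 5036.925 µg/L·hr
k_e = ln2 / t½ = 0.693147 / 7.09 = 0.0978 hr^-1
Extrapolated tail: C_last / k_e = 624.3 / 0.0978 = 6383.436
AUC_0→∞ = 5036.925 + 6383.436 = 11420.361 µg/L·hr

AUC = 11400 µg/L·hr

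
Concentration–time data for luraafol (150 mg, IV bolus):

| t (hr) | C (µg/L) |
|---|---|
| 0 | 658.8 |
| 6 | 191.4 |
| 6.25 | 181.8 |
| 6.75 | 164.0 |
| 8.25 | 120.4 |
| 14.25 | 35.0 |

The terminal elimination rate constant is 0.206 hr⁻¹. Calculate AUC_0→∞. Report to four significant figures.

Trapezoidal AUC_0→14.25:
  [0→6]: (658.8+191.4)/2 × 6 = 2550.6
  [6→6.25]: (191.4+181.8)/2 × 0.25 = 46.65
  [6.25→6.75]: (181.8+164.0)/2 × 0.5 = 86.45
  [6.75→8.25]: (164.0+120.4)/2 × 1.5 = 213.3
  [8.25→14.25]: (120.4+35.0)/2 × 6 = 466.2
  Sum = 3363.2 µg/L·hr
Extrapolated tail: C_last / k_e = 35.0 / 0.206 = 169.903
AUC_0→∞ = 3363.2 + 169.903 = 3533.103 µg/L·hr

AUC = 3533 µg/L·hr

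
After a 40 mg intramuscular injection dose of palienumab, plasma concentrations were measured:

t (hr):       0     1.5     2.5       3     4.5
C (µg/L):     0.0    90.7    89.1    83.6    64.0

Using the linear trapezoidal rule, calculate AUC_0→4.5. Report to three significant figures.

Trapezoidal AUC_0→4.5:
  [0→1.5]: (0.0+90.7)/2 × 1.5 = 68.025
  [1.5→2.5]: (90.7+89.1)/2 × 1 = 89.9
  [2.5→3]: (89.1+83.6)/2 × 0.5 = 43.175
  [3→4.5]: (83.6+64.0)/2 × 1.5 = 110.7
  Sum = 311.8 µg/L·hr

AUC = 312 µg/L·hr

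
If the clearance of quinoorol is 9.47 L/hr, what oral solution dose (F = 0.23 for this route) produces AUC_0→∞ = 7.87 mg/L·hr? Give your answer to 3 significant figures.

Dose = CL × AUC_0→∞ / F
     = 9.47 × 7.87 / 0.23 = 324.039 mg

Dose = 324 mg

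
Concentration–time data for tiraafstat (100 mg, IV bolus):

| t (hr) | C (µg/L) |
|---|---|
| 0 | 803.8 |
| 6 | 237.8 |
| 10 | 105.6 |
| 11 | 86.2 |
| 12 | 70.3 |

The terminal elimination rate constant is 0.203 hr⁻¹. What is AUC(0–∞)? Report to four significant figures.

Trapezoidal AUC_0→12:
  [0→6]: (803.8+237.8)/2 × 6 = 3124.8
  [6→10]: (237.8+105.6)/2 × 4 = 686.8
  [10→11]: (105.6+86.2)/2 × 1 = 95.9
  [11→12]: (86.2+70.3)/2 × 1 = 78.25
  Sum = 3985.75 µg/L·hr
Extrapolated tail: C_last / k_e = 70.3 / 0.203 = 346.305
AUC_0→∞ = 3985.75 + 346.305 = 4332.055 µg/L·hr

AUC = 4332 µg/L·hr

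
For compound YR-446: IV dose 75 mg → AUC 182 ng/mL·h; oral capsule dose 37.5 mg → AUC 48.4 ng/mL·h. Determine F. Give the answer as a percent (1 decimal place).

F = (AUC_ev / D_ev) / (AUC_iv / D_iv)
  = (48.4/37.5) / (182/75)
  = 1.29067 / 2.42667 = 0.5319
  = 53.19%

F = 53.2%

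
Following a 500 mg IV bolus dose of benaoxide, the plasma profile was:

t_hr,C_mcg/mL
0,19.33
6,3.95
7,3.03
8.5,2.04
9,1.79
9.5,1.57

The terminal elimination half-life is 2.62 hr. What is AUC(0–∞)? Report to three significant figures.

Trapezoidal AUC_0→9.5:
  [0→6]: (19.33+3.95)/2 × 6 = 69.84
  [6→7]: (3.95+3.03)/2 × 1 = 3.49
  [7→8.5]: (3.03+2.04)/2 × 1.5 = 3.8025
  [8.5→9]: (2.04+1.79)/2 × 0.5 = 0.9575
  [9→9.5]: (1.79+1.57)/2 × 0.5 = 0.84
  Sum = 78.93 mcg/mL·hr
k_e = ln2 / t½ = 0.693147 / 2.62 = 0.2646 hr^-1
Extrapolated tail: C_last / k_e = 1.57 / 0.2646 = 5.933
AUC_0→∞ = 78.93 + 5.933 = 84.863 mcg/mL·hr

AUC = 84.9 mcg/mL·hr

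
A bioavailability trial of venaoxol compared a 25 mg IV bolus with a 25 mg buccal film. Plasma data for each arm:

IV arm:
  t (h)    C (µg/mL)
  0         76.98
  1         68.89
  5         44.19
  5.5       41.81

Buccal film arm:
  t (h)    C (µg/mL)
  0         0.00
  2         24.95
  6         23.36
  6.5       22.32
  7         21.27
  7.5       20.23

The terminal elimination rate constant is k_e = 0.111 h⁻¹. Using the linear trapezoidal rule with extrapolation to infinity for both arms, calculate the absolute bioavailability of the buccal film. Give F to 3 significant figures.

F = 0.483

Trapezoidal AUC_0→5.5 (IV):
  [0→1]: (76.98+68.89)/2 × 1 = 72.935
  [1→5]: (68.89+44.19)/2 × 4 = 226.16
  [5→5.5]: (44.19+41.81)/2 × 0.5 = 21.5
  Sum = 320.595 µg/mL·h
IV tail: 41.81/0.111 = 376.667; AUC_iv,0→∞ = 320.595 + 376.667 = 697.262 µg/mL·h
Trapezoidal AUC_0→7.5 (buccal film):
  [0→2]: (0.00+24.95)/2 × 2 = 24.95
  [2→6]: (24.95+23.36)/2 × 4 = 96.62
  [6→6.5]: (23.36+22.32)/2 × 0.5 = 11.42
  [6.5→7]: (22.32+21.27)/2 × 0.5 = 10.8975
  [7→7.5]: (21.27+20.23)/2 × 0.5 = 10.375
  Sum = 154.2625 µg/mL·h
buccal film tail: 20.23/0.111 = 182.252; AUC_ev,0→∞ = 154.2625 + 182.252 = 336.5145 µg/mL·h
F = (AUC_ev/D_ev)/(AUC_iv/D_iv) = (336.5145/25)/(697.262/25) = 13.46058/27.89048 = 0.4826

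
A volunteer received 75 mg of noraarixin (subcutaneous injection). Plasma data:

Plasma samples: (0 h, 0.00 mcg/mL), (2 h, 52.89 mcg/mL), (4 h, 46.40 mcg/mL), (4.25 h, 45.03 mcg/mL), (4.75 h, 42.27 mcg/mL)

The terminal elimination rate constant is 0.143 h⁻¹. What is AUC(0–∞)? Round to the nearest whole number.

AUC = 481 mcg/mL·h

Trapezoidal AUC_0→4.75:
  [0→2]: (0.00+52.89)/2 × 2 = 52.89
  [2→4]: (52.89+46.40)/2 × 2 = 99.29
  [4→4.25]: (46.40+45.03)/2 × 0.25 = 11.42875
  [4.25→4.75]: (45.03+42.27)/2 × 0.5 = 21.825
  Sum = 185.43375 mcg/mL·h
Extrapolated tail: C_last / k_e = 42.27 / 0.143 = 295.594
AUC_0→∞ = 185.43375 + 295.594 = 481.02775 mcg/mL·h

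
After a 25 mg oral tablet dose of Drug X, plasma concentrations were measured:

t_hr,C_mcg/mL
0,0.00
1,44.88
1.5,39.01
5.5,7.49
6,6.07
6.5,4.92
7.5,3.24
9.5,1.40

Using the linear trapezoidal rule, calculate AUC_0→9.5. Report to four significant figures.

Trapezoidal AUC_0→9.5:
  [0→1]: (0.00+44.88)/2 × 1 = 22.44
  [1→1.5]: (44.88+39.01)/2 × 0.5 = 20.9725
  [1.5→5.5]: (39.01+7.49)/2 × 4 = 93.0
  [5.5→6]: (7.49+6.07)/2 × 0.5 = 3.39
  [6→6.5]: (6.07+4.92)/2 × 0.5 = 2.7475
  [6.5→7.5]: (4.92+3.24)/2 × 1 = 4.08
  [7.5→9.5]: (3.24+1.40)/2 × 2 = 4.64
  Sum = 151.27 mcg/mL·hr

AUC = 151.3 mcg/mL·hr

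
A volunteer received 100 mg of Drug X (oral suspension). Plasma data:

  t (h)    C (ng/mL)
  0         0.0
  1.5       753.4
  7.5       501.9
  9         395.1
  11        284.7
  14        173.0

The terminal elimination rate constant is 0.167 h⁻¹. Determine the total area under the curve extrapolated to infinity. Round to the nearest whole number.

AUC = 7406 ng/mL·h

Trapezoidal AUC_0→14:
  [0→1.5]: (0.0+753.4)/2 × 1.5 = 565.05
  [1.5→7.5]: (753.4+501.9)/2 × 6 = 3765.9
  [7.5→9]: (501.9+395.1)/2 × 1.5 = 672.75
  [9→11]: (395.1+284.7)/2 × 2 = 679.8
  [11→14]: (284.7+173.0)/2 × 3 = 686.55
  Sum = 6370.05 ng/mL·h
Extrapolated tail: C_last / k_e = 173.0 / 0.167 = 1035.928
AUC_0→∞ = 6370.05 + 1035.928 = 7405.978 ng/mL·h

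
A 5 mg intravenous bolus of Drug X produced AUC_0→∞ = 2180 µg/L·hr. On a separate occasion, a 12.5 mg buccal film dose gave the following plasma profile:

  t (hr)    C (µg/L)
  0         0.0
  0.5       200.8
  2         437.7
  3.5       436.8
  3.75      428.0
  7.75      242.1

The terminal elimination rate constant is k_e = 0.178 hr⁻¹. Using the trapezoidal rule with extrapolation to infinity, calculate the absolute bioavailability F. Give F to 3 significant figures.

F = 0.733

Trapezoidal AUC_0→7.75 (buccal film):
  [0→0.5]: (0.0+200.8)/2 × 0.5 = 50.2
  [0.5→2]: (200.8+437.7)/2 × 1.5 = 478.875
  [2→3.5]: (437.7+436.8)/2 × 1.5 = 655.875
  [3.5→3.75]: (436.8+428.0)/2 × 0.25 = 108.1
  [3.75→7.75]: (428.0+242.1)/2 × 4 = 1340.2
  Sum = 2633.25 µg/L·hr
Tail: C_last/k_e = 242.1/0.178 = 1360.112
AUC_0→∞ (buccal film) = 2633.25 + 1360.112 = 3993.362 µg/L·hr
F = (AUC_ev/D_ev)/(AUC_iv/D_iv) = (3993.362/12.5)/(2180/5) = 319.46896/436 = 0.7327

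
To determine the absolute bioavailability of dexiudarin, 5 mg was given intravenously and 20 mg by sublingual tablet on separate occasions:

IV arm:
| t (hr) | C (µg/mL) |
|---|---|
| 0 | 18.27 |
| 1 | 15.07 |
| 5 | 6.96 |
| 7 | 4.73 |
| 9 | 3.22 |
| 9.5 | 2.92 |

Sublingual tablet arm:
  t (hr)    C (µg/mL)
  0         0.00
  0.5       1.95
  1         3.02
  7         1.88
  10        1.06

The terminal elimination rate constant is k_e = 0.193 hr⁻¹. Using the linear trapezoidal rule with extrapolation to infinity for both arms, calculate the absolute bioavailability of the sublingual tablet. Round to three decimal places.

F = 0.068

Trapezoidal AUC_0→9.5 (IV):
  [0→1]: (18.27+15.07)/2 × 1 = 16.67
  [1→5]: (15.07+6.96)/2 × 4 = 44.06
  [5→7]: (6.96+4.73)/2 × 2 = 11.69
  [7→9]: (4.73+3.22)/2 × 2 = 7.95
  [9→9.5]: (3.22+2.92)/2 × 0.5 = 1.535
  Sum = 81.905 µg/mL·hr
IV tail: 2.92/0.193 = 15.130; AUC_iv,0→∞ = 81.905 + 15.130 = 97.035 µg/mL·hr
Trapezoidal AUC_0→10 (sublingual tablet):
  [0→0.5]: (0.00+1.95)/2 × 0.5 = 0.4875
  [0.5→1]: (1.95+3.02)/2 × 0.5 = 1.2425
  [1→7]: (3.02+1.88)/2 × 6 = 14.7
  [7→10]: (1.88+1.06)/2 × 3 = 4.41
  Sum = 20.84 µg/mL·hr
sublingual tablet tail: 1.06/0.193 = 5.492; AUC_ev,0→∞ = 20.84 + 5.492 = 26.332 µg/mL·hr
F = (AUC_ev/D_ev)/(AUC_iv/D_iv) = (26.332/20)/(97.035/5) = 1.3166/19.407 = 0.0678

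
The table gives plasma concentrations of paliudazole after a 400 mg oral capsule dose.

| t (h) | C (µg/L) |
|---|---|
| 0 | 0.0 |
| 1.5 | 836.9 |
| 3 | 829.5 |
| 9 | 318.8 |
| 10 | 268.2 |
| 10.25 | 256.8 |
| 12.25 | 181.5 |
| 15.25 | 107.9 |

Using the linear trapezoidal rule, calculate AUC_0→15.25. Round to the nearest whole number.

AUC = 6554 µg/L·h

Trapezoidal AUC_0→15.25:
  [0→1.5]: (0.0+836.9)/2 × 1.5 = 627.675
  [1.5→3]: (836.9+829.5)/2 × 1.5 = 1249.8
  [3→9]: (829.5+318.8)/2 × 6 = 3444.9
  [9→10]: (318.8+268.2)/2 × 1 = 293.5
  [10→10.25]: (268.2+256.8)/2 × 0.25 = 65.625
  [10.25→12.25]: (256.8+181.5)/2 × 2 = 438.3
  [12.25→15.25]: (181.5+107.9)/2 × 3 = 434.1
  Sum = 6553.9 µg/L·h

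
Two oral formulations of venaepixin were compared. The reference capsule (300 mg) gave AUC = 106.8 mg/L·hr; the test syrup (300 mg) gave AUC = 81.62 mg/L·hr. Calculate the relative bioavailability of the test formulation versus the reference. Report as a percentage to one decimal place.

F_rel = (AUC_test/D_test) / (AUC_ref/D_ref)
      = (81.62/300) / (106.8/300)
      = 0.272067 / 0.356 = 0.7642 = 76.42%

F_rel = 76.4%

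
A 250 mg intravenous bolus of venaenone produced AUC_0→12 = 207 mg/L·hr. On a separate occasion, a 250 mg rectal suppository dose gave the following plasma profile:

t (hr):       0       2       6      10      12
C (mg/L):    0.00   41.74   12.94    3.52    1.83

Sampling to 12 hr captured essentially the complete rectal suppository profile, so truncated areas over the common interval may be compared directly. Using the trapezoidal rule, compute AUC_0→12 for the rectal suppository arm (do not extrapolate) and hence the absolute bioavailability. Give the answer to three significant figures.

F = 0.915

Trapezoidal AUC_0→12 (rectal suppository):
  [0→2]: (0.00+41.74)/2 × 2 = 41.74
  [2→6]: (41.74+12.94)/2 × 4 = 109.36
  [6→10]: (12.94+3.52)/2 × 4 = 32.92
  [10→12]: (3.52+1.83)/2 × 2 = 5.35
  Sum = 189.37 mg/L·hr
F = (AUC_ev/D_ev)/(AUC_iv/D_iv) = (189.37/250)/(207/250) = 0.75748/0.828 = 0.9148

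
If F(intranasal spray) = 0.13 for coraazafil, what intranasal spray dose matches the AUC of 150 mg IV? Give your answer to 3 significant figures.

D_intranasal = 1150 mg

For equal systemic exposure: F × D_ev = D_iv
D_ev = D_iv / F = 150 / 0.13 = 1153.85 mg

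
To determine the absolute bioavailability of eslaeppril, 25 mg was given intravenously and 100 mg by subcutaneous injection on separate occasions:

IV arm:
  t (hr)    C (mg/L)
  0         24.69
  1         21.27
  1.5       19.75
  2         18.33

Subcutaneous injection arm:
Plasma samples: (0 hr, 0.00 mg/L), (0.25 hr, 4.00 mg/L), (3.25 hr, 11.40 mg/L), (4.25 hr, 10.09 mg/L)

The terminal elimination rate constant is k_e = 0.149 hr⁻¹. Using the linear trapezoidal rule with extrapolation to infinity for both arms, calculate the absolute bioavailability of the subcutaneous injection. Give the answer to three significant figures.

Trapezoidal AUC_0→2 (IV):
  [0→1]: (24.69+21.27)/2 × 1 = 22.98
  [1→1.5]: (21.27+19.75)/2 × 0.5 = 10.255
  [1.5→2]: (19.75+18.33)/2 × 0.5 = 9.52
  Sum = 42.755 mg/L·hr
IV tail: 18.33/0.149 = 123.020; AUC_iv,0→∞ = 42.755 + 123.020 = 165.775 mg/L·hr
Trapezoidal AUC_0→4.25 (subcutaneous injection):
  [0→0.25]: (0.00+4.00)/2 × 0.25 = 0.5
  [0.25→3.25]: (4.00+11.40)/2 × 3 = 23.1
  [3.25→4.25]: (11.40+10.09)/2 × 1 = 10.745
  Sum = 34.345 mg/L·hr
subcutaneous injection tail: 10.09/0.149 = 67.718; AUC_ev,0→∞ = 34.345 + 67.718 = 102.063 mg/L·hr
F = (AUC_ev/D_ev)/(AUC_iv/D_iv) = (102.063/100)/(165.775/25) = 1.02063/6.631 = 0.1539

F = 0.154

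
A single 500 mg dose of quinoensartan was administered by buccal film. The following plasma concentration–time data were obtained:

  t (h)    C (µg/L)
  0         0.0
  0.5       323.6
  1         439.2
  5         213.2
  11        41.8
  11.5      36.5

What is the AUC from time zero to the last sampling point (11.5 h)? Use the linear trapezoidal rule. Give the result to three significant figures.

Trapezoidal AUC_0→11.5:
  [0→0.5]: (0.0+323.6)/2 × 0.5 = 80.9
  [0.5→1]: (323.6+439.2)/2 × 0.5 = 190.7
  [1→5]: (439.2+213.2)/2 × 4 = 1304.8
  [5→11]: (213.2+41.8)/2 × 6 = 765.0
  [11→11.5]: (41.8+36.5)/2 × 0.5 = 19.575
  Sum = 2360.975 µg/L·h

AUC = 2360 µg/L·h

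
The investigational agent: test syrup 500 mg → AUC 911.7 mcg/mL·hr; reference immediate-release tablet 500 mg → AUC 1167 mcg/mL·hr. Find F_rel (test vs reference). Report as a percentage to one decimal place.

F_rel = 78.1%

F_rel = (AUC_test/D_test) / (AUC_ref/D_ref)
      = (911.7/500) / (1167/500)
      = 1.8234 / 2.334 = 0.7812 = 78.12%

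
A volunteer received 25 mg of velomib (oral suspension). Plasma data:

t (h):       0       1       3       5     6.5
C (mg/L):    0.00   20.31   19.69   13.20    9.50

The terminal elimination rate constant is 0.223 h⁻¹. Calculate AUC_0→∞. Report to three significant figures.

AUC = 143 mg/L·h

Trapezoidal AUC_0→6.5:
  [0→1]: (0.00+20.31)/2 × 1 = 10.155
  [1→3]: (20.31+19.69)/2 × 2 = 40.0
  [3→5]: (19.69+13.20)/2 × 2 = 32.89
  [5→6.5]: (13.20+9.50)/2 × 1.5 = 17.025
  Sum = 100.07 mg/L·h
Extrapolated tail: C_last / k_e = 9.50 / 0.223 = 42.601
AUC_0→∞ = 100.07 + 42.601 = 142.671 mg/L·h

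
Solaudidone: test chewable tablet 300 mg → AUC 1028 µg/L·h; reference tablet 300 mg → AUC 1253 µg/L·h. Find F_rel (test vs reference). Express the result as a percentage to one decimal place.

F_rel = 82.0%

F_rel = (AUC_test/D_test) / (AUC_ref/D_ref)
      = (1028/300) / (1253/300)
      = 3.42667 / 4.17667 = 0.8204 = 82.04%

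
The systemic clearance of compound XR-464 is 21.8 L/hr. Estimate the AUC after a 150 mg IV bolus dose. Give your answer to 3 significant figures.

AUC = 6.88 mg/L·hr

AUC_0→∞ = Dose_iv / CL
        = 150 / 21.8 = 6.88073 mg/L·hr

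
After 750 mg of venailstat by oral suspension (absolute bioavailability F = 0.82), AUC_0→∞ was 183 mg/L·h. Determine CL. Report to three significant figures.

CL = F × Dose / AUC_0→∞
   = 0.82 × 750 / 183 = 3.36066 L/h

CL = 3.36 L/h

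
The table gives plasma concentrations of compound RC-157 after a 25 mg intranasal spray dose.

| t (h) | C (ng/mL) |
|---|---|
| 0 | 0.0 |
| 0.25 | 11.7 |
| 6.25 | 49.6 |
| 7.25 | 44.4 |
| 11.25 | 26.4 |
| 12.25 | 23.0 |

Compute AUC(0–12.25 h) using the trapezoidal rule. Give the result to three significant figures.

AUC = 399 ng/mL·h

Trapezoidal AUC_0→12.25:
  [0→0.25]: (0.0+11.7)/2 × 0.25 = 1.4625
  [0.25→6.25]: (11.7+49.6)/2 × 6 = 183.9
  [6.25→7.25]: (49.6+44.4)/2 × 1 = 47.0
  [7.25→11.25]: (44.4+26.4)/2 × 4 = 141.6
  [11.25→12.25]: (26.4+23.0)/2 × 1 = 24.7
  Sum = 398.6625 ng/mL·h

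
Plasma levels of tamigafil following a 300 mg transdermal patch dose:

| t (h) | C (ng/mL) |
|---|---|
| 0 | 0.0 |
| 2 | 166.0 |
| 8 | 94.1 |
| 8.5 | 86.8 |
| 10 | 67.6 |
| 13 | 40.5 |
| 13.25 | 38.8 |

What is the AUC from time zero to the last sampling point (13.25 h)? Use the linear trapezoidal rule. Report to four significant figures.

Trapezoidal AUC_0→13.25:
  [0→2]: (0.0+166.0)/2 × 2 = 166.0
  [2→8]: (166.0+94.1)/2 × 6 = 780.3
  [8→8.5]: (94.1+86.8)/2 × 0.5 = 45.225
  [8.5→10]: (86.8+67.6)/2 × 1.5 = 115.8
  [10→13]: (67.6+40.5)/2 × 3 = 162.15
  [13→13.25]: (40.5+38.8)/2 × 0.25 = 9.9125
  Sum = 1279.3875 ng/mL·h

AUC = 1279 ng/mL·h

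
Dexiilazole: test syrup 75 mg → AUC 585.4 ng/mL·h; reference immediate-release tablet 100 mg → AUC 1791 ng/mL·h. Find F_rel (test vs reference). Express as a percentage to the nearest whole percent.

F_rel = (AUC_test/D_test) / (AUC_ref/D_ref)
      = (585.4/75) / (1791/100)
      = 7.80533 / 17.91 = 0.4358 = 43.58%

F_rel = 44%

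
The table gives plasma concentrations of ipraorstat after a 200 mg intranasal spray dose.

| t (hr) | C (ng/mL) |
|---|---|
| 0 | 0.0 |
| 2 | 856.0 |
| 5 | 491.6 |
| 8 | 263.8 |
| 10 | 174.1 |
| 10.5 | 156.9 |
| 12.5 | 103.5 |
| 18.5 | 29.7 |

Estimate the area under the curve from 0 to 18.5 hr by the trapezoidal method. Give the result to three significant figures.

AUC = 5190 ng/mL·hr

Trapezoidal AUC_0→18.5:
  [0→2]: (0.0+856.0)/2 × 2 = 856.0
  [2→5]: (856.0+491.6)/2 × 3 = 2021.4
  [5→8]: (491.6+263.8)/2 × 3 = 1133.1
  [8→10]: (263.8+174.1)/2 × 2 = 437.9
  [10→10.5]: (174.1+156.9)/2 × 0.5 = 82.75
  [10.5→12.5]: (156.9+103.5)/2 × 2 = 260.4
  [12.5→18.5]: (103.5+29.7)/2 × 6 = 399.6
  Sum = 5191.15 ng/mL·hr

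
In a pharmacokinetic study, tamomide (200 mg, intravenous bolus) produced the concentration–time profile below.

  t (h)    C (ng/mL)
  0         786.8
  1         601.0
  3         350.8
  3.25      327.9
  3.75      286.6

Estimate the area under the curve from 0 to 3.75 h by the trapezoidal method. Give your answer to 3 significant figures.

AUC = 1880 ng/mL·h

Trapezoidal AUC_0→3.75:
  [0→1]: (786.8+601.0)/2 × 1 = 693.9
  [1→3]: (601.0+350.8)/2 × 2 = 951.8
  [3→3.25]: (350.8+327.9)/2 × 0.25 = 84.8375
  [3.25→3.75]: (327.9+286.6)/2 × 0.5 = 153.625
  Sum = 1884.1625 ng/mL·h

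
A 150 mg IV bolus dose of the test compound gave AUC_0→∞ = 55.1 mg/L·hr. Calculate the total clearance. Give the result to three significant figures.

CL = Dose_iv / AUC_0→∞
   = 150 / 55.1 = 2.72232 L/hr

CL = 2.72 L/hr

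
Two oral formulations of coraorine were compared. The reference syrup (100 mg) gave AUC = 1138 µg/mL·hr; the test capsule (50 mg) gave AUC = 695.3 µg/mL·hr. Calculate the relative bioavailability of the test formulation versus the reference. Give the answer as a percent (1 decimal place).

F_rel = 122.2%

F_rel = (AUC_test/D_test) / (AUC_ref/D_ref)
      = (695.3/50) / (1138/100)
      = 13.906 / 11.38 = 1.2220 = 122.20%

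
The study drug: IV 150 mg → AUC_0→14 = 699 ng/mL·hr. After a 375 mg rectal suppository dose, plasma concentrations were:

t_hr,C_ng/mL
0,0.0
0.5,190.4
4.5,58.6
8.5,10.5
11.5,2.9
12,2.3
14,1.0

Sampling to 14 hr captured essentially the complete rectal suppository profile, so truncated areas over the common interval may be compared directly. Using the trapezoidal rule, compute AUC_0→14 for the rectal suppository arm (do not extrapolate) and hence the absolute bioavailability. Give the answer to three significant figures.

Trapezoidal AUC_0→14 (rectal suppository):
  [0→0.5]: (0.0+190.4)/2 × 0.5 = 47.6
  [0.5→4.5]: (190.4+58.6)/2 × 4 = 498.0
  [4.5→8.5]: (58.6+10.5)/2 × 4 = 138.2
  [8.5→11.5]: (10.5+2.9)/2 × 3 = 20.1
  [11.5→12]: (2.9+2.3)/2 × 0.5 = 1.3
  [12→14]: (2.3+1.0)/2 × 2 = 3.3
  Sum = 708.5 ng/mL·hr
F = (AUC_ev/D_ev)/(AUC_iv/D_iv) = (708.5/375)/(699/150) = 1.88933/4.66 = 0.4054

F = 0.405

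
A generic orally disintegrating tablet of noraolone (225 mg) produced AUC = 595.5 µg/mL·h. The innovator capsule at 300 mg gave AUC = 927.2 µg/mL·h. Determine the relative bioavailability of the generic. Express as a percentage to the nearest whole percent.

F_rel = 86%

F_rel = (AUC_test/D_test) / (AUC_ref/D_ref)
      = (595.5/225) / (927.2/300)
      = 2.64667 / 3.09067 = 0.8563 = 85.63%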